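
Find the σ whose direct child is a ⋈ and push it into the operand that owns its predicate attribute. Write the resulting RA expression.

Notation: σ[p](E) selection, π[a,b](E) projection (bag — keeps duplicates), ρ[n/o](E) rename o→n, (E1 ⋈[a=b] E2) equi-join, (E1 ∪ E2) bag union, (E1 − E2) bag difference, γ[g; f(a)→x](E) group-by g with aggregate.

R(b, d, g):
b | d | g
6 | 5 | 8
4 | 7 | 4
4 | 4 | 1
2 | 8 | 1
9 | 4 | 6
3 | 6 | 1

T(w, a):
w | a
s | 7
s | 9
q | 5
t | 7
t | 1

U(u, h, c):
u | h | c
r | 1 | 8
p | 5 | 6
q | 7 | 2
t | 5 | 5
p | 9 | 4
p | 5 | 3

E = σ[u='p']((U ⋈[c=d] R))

σ filters on u, owned by the left side.
E' = (σ[u='p'](U) ⋈[c=d] R)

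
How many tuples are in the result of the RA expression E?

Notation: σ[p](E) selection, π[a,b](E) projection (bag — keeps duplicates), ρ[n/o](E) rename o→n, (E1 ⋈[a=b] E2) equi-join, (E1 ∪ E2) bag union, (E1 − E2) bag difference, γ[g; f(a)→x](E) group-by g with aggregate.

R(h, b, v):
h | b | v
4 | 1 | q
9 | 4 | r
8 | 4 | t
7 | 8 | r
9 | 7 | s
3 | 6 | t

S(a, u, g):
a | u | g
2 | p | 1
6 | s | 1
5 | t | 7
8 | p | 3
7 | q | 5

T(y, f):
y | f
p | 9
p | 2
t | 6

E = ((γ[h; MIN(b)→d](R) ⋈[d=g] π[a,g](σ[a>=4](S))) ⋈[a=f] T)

Subexpression sizes:
  R → 6
  γ[h; MIN(b)→d](R) → 5
  S → 5
  σ[a>=4](S) → 4
  π[a,g](σ[a>=4](S)) → 4
  (γ[h; MIN(b)→d](R) ⋈[d=g] π[a,g](σ[a>=4](S))) → 1
  T → 3
  ((γ[h; MIN(b)→d](R) ⋈[d=g] π[a,g](σ[a>=4](S))) ⋈[a=f] T) → 1

|E| = 1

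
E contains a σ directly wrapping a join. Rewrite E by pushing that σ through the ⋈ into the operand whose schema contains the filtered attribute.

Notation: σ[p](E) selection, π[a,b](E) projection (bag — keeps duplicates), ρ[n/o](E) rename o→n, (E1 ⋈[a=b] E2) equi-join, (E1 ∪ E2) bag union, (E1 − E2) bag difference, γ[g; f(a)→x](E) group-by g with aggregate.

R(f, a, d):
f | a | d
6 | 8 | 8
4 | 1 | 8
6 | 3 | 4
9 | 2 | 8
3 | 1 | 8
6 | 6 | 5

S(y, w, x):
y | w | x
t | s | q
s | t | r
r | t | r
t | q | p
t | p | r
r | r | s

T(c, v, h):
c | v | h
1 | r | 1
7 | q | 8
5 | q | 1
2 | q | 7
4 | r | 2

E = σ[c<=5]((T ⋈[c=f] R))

σ filters on c, owned by the left side.
E' = (σ[c<=5](T) ⋈[c=f] R)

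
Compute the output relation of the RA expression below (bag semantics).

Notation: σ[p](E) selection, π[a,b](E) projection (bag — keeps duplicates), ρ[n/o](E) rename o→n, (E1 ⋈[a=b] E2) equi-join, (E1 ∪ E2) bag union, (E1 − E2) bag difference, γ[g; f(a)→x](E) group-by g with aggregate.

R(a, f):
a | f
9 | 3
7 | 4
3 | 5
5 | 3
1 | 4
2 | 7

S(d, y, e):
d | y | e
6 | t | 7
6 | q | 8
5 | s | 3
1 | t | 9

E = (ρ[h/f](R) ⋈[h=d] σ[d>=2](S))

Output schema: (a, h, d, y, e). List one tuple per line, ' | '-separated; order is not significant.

Row counts bottom-up:
  R → 6
  ρ[h/f](R) → 6
  S → 4
  σ[d>=2](S) → 3
  (ρ[h/f](R) ⋈[h=d] σ[d>=2](S)) → 1

== RESULT ==
a | h | d | y | e
3 | 5 | 5 | s | 3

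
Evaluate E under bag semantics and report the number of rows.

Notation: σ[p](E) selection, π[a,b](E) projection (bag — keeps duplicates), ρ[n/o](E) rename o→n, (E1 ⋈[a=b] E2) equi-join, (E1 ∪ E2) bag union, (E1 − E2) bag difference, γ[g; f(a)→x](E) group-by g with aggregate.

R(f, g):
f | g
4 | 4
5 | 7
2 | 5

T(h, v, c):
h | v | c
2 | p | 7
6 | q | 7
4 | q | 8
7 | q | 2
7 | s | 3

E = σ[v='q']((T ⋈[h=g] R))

Stepwise |·|:
  T → 5
  R → 3
  (T ⋈[h=g] R) → 3
  σ[v='q']((T ⋈[h=g] R)) → 2

|E| = 2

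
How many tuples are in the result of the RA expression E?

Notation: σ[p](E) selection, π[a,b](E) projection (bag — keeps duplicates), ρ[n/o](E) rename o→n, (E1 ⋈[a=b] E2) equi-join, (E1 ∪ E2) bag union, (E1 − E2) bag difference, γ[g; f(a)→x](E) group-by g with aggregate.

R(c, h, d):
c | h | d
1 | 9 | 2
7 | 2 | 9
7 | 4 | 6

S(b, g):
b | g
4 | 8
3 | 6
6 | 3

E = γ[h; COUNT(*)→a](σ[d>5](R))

Per-node cardinality:
  R → 3
  σ[d>5](R) → 2
  γ[h; COUNT(*)→a](σ[d>5](R)) → 2

|E| = 2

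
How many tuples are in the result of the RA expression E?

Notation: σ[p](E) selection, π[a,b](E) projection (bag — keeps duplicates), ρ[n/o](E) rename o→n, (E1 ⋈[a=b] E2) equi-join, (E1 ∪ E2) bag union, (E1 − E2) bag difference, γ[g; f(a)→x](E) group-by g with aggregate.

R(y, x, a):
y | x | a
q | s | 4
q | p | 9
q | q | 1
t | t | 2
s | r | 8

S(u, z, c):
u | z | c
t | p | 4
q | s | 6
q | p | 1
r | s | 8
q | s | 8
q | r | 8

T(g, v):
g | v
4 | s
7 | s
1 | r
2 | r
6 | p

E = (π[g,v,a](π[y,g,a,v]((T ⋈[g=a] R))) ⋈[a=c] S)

Stepwise |·|:
  T → 5
  R → 5
  (T ⋈[g=a] R) → 3
  π[y,g,a,v]((T ⋈[g=a] R)) → 3
  π[g,v,a](π[y,g,a,v]((T ⋈[g=a] R))) → 3
  S → 6
  (π[g,v,a](π[y,g,a,v]((T ⋈[g=a] R))) ⋈[a=c] S) → 2

|E| = 2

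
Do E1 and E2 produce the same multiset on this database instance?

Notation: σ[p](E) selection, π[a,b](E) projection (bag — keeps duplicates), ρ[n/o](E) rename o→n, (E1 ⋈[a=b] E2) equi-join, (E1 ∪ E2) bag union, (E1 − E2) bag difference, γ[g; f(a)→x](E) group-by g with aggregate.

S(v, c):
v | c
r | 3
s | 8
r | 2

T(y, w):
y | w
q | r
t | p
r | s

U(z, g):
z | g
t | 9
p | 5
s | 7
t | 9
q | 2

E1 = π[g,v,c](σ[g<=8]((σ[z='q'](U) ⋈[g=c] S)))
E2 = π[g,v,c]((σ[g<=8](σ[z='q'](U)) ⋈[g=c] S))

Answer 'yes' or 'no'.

E1 per-node cardinality:
  U → 5
  σ[z='q'](U) → 1
  S → 3
  (σ[z='q'](U) ⋈[g=c] S) → 1
  σ[g<=8]((σ[z='q'](U) ⋈[g=c] S)) → 1
  π[g,v,c](σ[g<=8]((σ[z='q'](U) ⋈[g=c] S))) → 1
E2 per-node cardinality:
  U → 5
  σ[z='q'](U) → 1
  σ[g<=8](σ[z='q'](U)) → 1
  S → 3
  (σ[g<=8](σ[z='q'](U)) ⋈[g=c] S) → 1
  π[g,v,c]((σ[g<=8](σ[z='q'](U)) ⋈[g=c] S)) → 1

E1 and E2 produce the same multiset:
g | v | c
2 | r | 2

yes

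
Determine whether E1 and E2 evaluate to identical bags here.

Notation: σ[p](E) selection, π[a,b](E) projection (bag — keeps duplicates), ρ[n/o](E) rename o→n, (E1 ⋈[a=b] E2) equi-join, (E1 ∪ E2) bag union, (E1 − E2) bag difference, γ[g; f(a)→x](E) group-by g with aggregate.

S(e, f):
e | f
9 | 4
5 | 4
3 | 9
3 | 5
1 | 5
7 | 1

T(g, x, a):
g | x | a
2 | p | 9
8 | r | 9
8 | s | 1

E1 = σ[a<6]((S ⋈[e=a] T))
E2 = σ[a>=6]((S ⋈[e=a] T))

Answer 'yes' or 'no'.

E1 row counts bottom-up:
  S → 6
  T → 3
  (S ⋈[e=a] T) → 3
  σ[a<6]((S ⋈[e=a] T)) → 1
E2 row counts bottom-up:
  S → 6
  T → 3
  (S ⋈[e=a] T) → 3
  σ[a>=6]((S ⋈[e=a] T)) → 2

E1 result:
e | f | g | x | a
1 | 5 | 8 | s | 1
E2 result:
e | f | g | x | a
9 | 4 | 2 | p | 9
9 | 4 | 8 | r | 9
Witness: (1, 5, 8, 's', 1) appears 1× in E1 but 0× in E2.

no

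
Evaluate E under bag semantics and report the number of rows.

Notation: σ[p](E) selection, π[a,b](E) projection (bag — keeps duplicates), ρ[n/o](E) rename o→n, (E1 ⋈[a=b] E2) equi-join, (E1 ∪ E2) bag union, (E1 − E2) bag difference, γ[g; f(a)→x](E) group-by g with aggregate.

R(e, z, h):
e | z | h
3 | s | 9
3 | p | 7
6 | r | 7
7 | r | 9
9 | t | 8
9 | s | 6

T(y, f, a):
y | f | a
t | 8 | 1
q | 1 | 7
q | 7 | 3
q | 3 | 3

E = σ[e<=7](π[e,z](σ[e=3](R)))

Row counts bottom-up:
  R → 6
  σ[e=3](R) → 2
  π[e,z](σ[e=3](R)) → 2
  σ[e<=7](π[e,z](σ[e=3](R))) → 2

|E| = 2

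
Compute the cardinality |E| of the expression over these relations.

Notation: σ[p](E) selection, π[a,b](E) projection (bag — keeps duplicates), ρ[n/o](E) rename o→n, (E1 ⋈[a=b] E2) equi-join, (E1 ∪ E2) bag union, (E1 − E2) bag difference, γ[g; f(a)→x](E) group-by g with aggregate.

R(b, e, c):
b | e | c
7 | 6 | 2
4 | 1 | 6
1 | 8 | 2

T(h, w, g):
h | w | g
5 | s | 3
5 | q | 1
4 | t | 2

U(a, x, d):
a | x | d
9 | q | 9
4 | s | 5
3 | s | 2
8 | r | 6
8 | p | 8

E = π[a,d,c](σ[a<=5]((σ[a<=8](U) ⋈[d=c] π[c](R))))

Subexpression sizes:
  U → 5
  σ[a<=8](U) → 4
  R → 3
  π[c](R) → 3
  (σ[a<=8](U) ⋈[d=c] π[c](R)) → 3
  σ[a<=5]((σ[a<=8](U) ⋈[d=c] π[c](R))) → 2
  π[a,d,c](σ[a<=5]((σ[a<=8](U) ⋈[d=c] π[c](R)))) → 2

|E| = 2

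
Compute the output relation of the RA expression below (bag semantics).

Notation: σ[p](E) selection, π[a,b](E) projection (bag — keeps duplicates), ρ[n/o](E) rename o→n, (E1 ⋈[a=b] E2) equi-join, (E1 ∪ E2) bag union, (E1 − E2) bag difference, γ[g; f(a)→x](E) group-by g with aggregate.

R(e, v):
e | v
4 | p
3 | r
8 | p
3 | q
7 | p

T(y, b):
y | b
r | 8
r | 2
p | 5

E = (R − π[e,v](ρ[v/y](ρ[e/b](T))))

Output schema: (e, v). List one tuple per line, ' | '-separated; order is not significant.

Subexpression sizes:
  R → 5
  T → 3
  ρ[e/b](T) → 3
  ρ[v/y](ρ[e/b](T)) → 3
  π[e,v](ρ[v/y](ρ[e/b](T))) → 3
  (R − π[e,v](ρ[v/y](ρ[e/b](T)))) → 5

== RESULT ==
e | v
3 | q
3 | r
4 | p
7 | p
8 | p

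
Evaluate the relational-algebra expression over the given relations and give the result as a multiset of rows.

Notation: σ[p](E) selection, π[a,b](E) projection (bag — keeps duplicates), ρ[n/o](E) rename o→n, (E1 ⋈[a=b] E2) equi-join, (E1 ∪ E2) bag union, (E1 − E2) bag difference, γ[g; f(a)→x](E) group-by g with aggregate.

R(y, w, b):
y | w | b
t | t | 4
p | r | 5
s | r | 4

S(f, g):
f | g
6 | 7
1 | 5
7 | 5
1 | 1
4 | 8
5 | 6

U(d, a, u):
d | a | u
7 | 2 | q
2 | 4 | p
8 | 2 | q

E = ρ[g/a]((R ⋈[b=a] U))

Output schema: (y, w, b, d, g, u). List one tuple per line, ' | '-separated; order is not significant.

Subexpression sizes:
  R → 3
  U → 3
  (R ⋈[b=a] U) → 2
  ρ[g/a]((R ⋈[b=a] U)) → 2

== RESULT ==
y | w | b | d | g | u
s | r | 4 | 2 | 4 | p
t | t | 4 | 2 | 4 | p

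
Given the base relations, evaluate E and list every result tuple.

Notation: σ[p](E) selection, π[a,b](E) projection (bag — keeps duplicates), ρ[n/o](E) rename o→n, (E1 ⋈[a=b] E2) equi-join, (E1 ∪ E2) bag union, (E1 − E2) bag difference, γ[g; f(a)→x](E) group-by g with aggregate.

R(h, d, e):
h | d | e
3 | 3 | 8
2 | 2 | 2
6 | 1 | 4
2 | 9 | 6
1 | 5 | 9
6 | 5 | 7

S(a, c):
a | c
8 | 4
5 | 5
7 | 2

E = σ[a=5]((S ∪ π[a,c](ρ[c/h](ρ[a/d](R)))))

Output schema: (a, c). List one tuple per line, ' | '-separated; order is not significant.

Row counts bottom-up:
  S → 3
  R → 6
  ρ[a/d](R) → 6
  ρ[c/h](ρ[a/d](R)) → 6
  π[a,c](ρ[c/h](ρ[a/d](R))) → 6
  (S ∪ π[a,c](ρ[c/h](ρ[a/d](R)))) → 9
  σ[a=5]((S ∪ π[a,c](ρ[c/h](ρ[a/d](R))))) → 3

== RESULT ==
a | c
5 | 1
5 | 5
5 | 6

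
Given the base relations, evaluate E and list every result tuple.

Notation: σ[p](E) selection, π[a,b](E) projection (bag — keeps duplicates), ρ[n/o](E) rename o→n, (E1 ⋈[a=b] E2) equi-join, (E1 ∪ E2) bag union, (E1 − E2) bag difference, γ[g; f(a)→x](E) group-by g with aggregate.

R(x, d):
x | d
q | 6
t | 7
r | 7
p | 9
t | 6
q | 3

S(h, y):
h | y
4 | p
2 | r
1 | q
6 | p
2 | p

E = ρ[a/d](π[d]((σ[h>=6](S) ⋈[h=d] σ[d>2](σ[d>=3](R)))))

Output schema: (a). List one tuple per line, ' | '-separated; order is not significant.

Stepwise |·|:
  S → 5
  σ[h>=6](S) → 1
  R → 6
  σ[d>=3](R) → 6
  σ[d>2](σ[d>=3](R)) → 6
  (σ[h>=6](S) ⋈[h=d] σ[d>2](σ[d>=3](R))) → 2
  π[d]((σ[h>=6](S) ⋈[h=d] σ[d>2](σ[d>=3](R)))) → 2
  ρ[a/d](π[d]((σ[h>=6](S) ⋈[h=d] σ[d>2](σ[d>=3](R))))) → 2

== RESULT ==
a
6
6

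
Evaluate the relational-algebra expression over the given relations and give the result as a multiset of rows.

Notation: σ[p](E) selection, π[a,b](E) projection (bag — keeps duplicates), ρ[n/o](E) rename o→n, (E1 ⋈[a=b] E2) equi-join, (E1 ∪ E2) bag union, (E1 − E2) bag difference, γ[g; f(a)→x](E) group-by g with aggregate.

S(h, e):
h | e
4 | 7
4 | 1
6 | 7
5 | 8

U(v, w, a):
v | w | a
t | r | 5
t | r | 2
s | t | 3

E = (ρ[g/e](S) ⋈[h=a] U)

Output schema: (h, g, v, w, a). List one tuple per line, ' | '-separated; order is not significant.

Subexpression sizes:
  S → 4
  ρ[g/e](S) → 4
  U → 3
  (ρ[g/e](S) ⋈[h=a] U) → 1

== RESULT ==
h | g | v | w | a
5 | 8 | t | r | 5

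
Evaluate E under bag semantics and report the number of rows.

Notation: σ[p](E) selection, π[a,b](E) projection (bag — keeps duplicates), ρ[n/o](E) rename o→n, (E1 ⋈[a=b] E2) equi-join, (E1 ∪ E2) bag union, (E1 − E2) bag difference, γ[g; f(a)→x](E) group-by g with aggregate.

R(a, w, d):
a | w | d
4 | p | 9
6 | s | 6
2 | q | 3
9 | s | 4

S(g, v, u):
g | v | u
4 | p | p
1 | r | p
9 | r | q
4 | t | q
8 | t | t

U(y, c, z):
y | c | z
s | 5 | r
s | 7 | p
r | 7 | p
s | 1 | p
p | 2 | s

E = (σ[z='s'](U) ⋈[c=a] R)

Per-node cardinality:
  U → 5
  σ[z='s'](U) → 1
  R → 4
  (σ[z='s'](U) ⋈[c=a] R) → 1

|E| = 1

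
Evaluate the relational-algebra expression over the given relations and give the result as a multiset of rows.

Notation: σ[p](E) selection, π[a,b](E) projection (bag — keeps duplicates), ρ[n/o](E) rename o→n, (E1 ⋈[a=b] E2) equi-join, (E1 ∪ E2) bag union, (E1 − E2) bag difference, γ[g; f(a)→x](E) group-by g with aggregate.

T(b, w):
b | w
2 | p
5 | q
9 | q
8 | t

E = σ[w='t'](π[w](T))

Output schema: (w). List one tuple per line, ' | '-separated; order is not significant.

Subexpression sizes:
  T → 4
  π[w](T) → 4
  σ[w='t'](π[w](T)) → 1

== RESULT ==
w
t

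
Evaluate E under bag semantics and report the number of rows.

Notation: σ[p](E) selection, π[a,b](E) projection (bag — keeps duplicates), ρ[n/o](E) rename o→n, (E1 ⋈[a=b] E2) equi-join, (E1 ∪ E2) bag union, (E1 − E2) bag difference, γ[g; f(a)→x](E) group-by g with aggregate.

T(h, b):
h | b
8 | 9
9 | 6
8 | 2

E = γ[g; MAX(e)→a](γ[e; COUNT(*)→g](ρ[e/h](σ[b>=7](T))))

Stepwise |·|:
  T → 3
  σ[b>=7](T) → 1
  ρ[e/h](σ[b>=7](T)) → 1
  γ[e; COUNT(*)→g](ρ[e/h](σ[b>=7](T))) → 1
  γ[g; MAX(e)→a](γ[e; COUNT(*)→g](ρ[e/h](σ[b>=7](T)))) → 1

|E| = 1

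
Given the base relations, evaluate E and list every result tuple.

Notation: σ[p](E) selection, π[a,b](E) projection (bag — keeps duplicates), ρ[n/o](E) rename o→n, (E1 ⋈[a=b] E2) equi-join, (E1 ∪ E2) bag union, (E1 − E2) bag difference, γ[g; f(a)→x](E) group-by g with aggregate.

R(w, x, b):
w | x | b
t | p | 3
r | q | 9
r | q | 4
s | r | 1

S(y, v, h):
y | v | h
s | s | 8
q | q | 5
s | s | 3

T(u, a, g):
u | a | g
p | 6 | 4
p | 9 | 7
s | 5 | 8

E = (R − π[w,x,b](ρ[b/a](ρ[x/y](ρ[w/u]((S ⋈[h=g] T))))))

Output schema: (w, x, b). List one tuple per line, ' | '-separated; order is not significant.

Stepwise |·|:
  R → 4
  S → 3
  T → 3
  (S ⋈[h=g] T) → 1
  ρ[w/u]((S ⋈[h=g] T)) → 1
  ρ[x/y](ρ[w/u]((S ⋈[h=g] T))) → 1
  ρ[b/a](ρ[x/y](ρ[w/u]((S ⋈[h=g] T)))) → 1
  π[w,x,b](ρ[b/a](ρ[x/y](ρ[w/u]((S ⋈[h=g] T))))) → 1
  (R − π[w,x,b](ρ[b/a](ρ[x/y](ρ[w/u]((S ⋈[h=g] T)))))) → 4

== RESULT ==
w | x | b
r | q | 4
r | q | 9
s | r | 1
t | p | 3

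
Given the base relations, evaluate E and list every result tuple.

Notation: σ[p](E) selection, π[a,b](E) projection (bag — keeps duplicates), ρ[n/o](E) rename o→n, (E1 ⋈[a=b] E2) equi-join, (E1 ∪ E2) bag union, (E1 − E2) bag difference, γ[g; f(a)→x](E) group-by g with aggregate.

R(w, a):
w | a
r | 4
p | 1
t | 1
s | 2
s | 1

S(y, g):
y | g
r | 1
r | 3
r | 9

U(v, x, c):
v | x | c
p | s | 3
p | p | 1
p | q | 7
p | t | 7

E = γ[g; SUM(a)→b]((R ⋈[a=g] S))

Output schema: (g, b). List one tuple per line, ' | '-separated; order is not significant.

Subexpression sizes:
  R → 5
  S → 3
  (R ⋈[a=g] S) → 3
  γ[g; SUM(a)→b]((R ⋈[a=g] S)) → 1

== RESULT ==
g | b
1 | 3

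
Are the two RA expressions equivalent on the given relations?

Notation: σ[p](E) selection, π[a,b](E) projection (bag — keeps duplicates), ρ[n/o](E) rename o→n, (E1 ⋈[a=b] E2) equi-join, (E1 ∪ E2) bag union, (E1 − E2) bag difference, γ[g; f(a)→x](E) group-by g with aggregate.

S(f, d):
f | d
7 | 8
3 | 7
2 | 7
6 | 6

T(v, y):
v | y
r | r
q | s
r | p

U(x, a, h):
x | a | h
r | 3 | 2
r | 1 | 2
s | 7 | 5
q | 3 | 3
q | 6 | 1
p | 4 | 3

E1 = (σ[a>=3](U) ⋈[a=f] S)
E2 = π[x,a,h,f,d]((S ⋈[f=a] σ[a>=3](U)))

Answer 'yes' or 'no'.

E1 stepwise |·|:
  U → 6
  σ[a>=3](U) → 5
  S → 4
  (σ[a>=3](U) ⋈[a=f] S) → 4
E2 stepwise |·|:
  S → 4
  U → 6
  σ[a>=3](U) → 5
  (S ⋈[f=a] σ[a>=3](U)) → 4
  π[x,a,h,f,d]((S ⋈[f=a] σ[a>=3](U))) → 4

E1 and E2 produce the same multiset:
x | a | h | f | d
q | 3 | 3 | 3 | 7
q | 6 | 1 | 6 | 6
r | 3 | 2 | 3 | 7
s | 7 | 5 | 7 | 8

yes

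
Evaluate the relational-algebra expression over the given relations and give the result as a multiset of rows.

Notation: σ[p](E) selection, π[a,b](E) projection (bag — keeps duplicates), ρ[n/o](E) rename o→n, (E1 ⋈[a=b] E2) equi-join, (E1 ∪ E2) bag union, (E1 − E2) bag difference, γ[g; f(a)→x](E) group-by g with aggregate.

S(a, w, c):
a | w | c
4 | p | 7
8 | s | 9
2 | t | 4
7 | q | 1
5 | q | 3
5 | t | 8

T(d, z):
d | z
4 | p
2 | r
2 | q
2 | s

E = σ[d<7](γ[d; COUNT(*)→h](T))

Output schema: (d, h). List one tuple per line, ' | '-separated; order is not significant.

Row counts bottom-up:
  T → 4
  γ[d; COUNT(*)→h](T) → 2
  σ[d<7](γ[d; COUNT(*)→h](T)) → 2

== RESULT ==
d | h
2 | 3
4 | 1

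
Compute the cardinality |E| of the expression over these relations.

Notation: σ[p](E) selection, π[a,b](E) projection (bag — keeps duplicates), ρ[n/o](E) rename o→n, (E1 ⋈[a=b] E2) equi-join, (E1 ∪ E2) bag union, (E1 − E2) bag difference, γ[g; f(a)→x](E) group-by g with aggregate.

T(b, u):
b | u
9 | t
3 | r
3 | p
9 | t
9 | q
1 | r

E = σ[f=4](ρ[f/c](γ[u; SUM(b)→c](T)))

Subexpression sizes:
  T → 6
  γ[u; SUM(b)→c](T) → 4
  ρ[f/c](γ[u; SUM(b)→c](T)) → 4
  σ[f=4](ρ[f/c](γ[u; SUM(b)→c](T))) → 1

|E| = 1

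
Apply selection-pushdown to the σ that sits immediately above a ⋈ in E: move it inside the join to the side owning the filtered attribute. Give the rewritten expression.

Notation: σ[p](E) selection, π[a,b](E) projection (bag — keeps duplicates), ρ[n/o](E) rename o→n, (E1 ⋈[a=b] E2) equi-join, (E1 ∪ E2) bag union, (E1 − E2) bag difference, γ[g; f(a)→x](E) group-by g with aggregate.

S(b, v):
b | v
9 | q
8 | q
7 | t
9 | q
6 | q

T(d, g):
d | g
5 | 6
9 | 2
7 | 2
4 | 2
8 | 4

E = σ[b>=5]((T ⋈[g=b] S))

σ filters on b, owned by the right side.
E' = (T ⋈[g=b] σ[b>=5](S))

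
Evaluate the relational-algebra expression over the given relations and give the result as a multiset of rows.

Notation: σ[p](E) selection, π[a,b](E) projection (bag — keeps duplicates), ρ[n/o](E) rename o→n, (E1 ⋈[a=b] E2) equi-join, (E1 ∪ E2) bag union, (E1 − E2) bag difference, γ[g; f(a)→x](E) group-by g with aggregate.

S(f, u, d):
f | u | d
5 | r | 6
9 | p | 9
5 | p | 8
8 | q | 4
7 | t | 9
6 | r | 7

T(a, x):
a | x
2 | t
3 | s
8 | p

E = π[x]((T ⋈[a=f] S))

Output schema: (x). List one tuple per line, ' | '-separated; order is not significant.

Per-node cardinality:
  T → 3
  S → 6
  (T ⋈[a=f] S) → 1
  π[x]((T ⋈[a=f] S)) → 1

== RESULT ==
x
p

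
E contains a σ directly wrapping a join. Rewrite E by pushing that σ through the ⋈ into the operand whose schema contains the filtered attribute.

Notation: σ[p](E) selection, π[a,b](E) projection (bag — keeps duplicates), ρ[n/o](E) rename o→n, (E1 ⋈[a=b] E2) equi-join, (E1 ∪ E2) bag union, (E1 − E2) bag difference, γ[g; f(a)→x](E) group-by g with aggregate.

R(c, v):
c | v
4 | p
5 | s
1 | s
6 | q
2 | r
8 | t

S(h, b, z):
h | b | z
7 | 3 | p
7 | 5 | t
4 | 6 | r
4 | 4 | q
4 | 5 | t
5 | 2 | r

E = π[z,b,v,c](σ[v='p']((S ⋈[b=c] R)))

σ filters on v, owned by the right side.
E' = π[z,b,v,c]((S ⋈[b=c] σ[v='p'](R)))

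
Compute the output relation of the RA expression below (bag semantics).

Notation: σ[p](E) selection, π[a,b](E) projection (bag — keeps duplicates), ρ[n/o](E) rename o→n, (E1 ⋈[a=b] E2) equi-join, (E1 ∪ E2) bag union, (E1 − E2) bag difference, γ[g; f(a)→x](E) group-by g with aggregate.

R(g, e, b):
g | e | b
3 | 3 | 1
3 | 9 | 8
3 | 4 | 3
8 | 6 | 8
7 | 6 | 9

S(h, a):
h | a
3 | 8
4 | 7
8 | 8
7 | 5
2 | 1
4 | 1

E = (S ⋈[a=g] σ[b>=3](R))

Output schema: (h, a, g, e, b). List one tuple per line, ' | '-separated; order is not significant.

Stepwise |·|:
  S → 6
  R → 5
  σ[b>=3](R) → 4
  (S ⋈[a=g] σ[b>=3](R)) → 3

== RESULT ==
h | a | g | e | b
3 | 8 | 8 | 6 | 8
4 | 7 | 7 | 6 | 9
8 | 8 | 8 | 6 | 8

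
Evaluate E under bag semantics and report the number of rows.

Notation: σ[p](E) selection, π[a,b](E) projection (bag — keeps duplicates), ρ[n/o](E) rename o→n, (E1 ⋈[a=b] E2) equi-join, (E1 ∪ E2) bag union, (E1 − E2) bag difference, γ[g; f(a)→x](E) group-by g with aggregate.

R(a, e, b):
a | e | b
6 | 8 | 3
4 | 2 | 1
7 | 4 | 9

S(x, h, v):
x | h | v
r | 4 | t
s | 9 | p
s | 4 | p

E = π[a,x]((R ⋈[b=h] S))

Per-node cardinality:
  R → 3
  S → 3
  (R ⋈[b=h] S) → 1
  π[a,x]((R ⋈[b=h] S)) → 1

|E| = 1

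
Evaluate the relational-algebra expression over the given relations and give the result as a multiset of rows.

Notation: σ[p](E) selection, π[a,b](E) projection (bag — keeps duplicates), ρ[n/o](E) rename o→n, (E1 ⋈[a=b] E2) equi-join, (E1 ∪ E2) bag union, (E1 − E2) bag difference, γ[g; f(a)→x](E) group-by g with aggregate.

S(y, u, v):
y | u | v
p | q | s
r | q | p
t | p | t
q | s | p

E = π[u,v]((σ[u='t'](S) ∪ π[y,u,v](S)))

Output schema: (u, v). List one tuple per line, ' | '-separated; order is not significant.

Per-node cardinality:
  S → 4
  σ[u='t'](S) → 0
  S → 4
  π[y,u,v](S) → 4
  (σ[u='t'](S) ∪ π[y,u,v](S)) → 4
  π[u,v]((σ[u='t'](S) ∪ π[y,u,v](S))) → 4

== RESULT ==
u | v
p | t
q | p
q | s
s | p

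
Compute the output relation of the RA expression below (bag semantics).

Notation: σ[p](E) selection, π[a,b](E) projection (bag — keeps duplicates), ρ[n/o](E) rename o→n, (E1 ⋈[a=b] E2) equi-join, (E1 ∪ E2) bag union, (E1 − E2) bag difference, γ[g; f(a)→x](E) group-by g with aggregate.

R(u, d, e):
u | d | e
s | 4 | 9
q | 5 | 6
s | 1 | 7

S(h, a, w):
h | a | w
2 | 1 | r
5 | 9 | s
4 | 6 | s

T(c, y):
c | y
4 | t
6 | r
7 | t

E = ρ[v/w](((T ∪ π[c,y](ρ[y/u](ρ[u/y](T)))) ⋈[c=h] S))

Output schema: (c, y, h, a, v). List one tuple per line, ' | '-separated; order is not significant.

Stepwise |·|:
  T → 3
  T → 3
  ρ[u/y](T) → 3
  ρ[y/u](ρ[u/y](T)) → 3
  π[c,y](ρ[y/u](ρ[u/y](T))) → 3
  (T ∪ π[c,y](ρ[y/u](ρ[u/y](T)))) → 6
  S → 3
  ((T ∪ π[c,y](ρ[y/u](ρ[u/y](T)))) ⋈[c=h] S) → 2
  ρ[v/w](((T ∪ π[c,y](ρ[y/u](ρ[u/y](T)))) ⋈[c=h] S)) → 2

== RESULT ==
c | y | h | a | v
4 | t | 4 | 6 | s
4 | t | 4 | 6 | s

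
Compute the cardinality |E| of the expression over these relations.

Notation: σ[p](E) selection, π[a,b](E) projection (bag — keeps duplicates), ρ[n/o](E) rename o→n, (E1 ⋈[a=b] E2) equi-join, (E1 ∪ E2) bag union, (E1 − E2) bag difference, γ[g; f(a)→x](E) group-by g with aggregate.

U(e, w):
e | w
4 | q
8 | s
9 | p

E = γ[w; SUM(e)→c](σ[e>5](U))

Per-node cardinality:
  U → 3
  σ[e>5](U) → 2
  γ[w; SUM(e)→c](σ[e>5](U)) → 2

|E| = 2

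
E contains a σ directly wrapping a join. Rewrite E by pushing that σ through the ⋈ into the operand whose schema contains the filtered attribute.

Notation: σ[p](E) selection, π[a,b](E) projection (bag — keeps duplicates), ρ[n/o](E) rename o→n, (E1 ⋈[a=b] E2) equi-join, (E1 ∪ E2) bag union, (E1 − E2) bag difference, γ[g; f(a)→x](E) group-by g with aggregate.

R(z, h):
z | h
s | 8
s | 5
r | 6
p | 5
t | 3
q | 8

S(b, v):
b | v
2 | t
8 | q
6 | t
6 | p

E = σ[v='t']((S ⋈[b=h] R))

σ filters on v, owned by the left side.
E' = (σ[v='t'](S) ⋈[b=h] R)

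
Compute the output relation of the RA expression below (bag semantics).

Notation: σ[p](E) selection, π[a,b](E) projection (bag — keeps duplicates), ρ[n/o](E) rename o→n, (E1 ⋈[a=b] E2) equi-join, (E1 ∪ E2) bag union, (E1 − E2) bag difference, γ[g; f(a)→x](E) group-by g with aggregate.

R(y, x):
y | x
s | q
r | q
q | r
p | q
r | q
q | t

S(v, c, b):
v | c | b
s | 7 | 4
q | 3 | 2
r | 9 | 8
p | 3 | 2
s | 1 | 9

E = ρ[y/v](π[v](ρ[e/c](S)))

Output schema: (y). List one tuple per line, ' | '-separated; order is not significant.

Per-node cardinality:
  S → 5
  ρ[e/c](S) → 5
  π[v](ρ[e/c](S)) → 5
  ρ[y/v](π[v](ρ[e/c](S))) → 5

== RESULT ==
y
p
q
r
s
s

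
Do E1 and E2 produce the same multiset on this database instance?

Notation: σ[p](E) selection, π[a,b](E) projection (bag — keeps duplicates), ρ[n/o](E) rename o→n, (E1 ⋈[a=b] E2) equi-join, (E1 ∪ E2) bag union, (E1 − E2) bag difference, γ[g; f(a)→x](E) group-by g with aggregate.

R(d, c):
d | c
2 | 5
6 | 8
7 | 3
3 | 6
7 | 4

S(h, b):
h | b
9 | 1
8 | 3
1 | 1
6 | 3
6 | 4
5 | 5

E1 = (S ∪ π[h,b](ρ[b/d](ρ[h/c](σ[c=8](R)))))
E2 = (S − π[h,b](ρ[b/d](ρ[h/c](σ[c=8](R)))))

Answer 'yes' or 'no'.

E1 row counts bottom-up:
  S → 6
  R → 5
  σ[c=8](R) → 1
  ρ[h/c](σ[c=8](R)) → 1
  ρ[b/d](ρ[h/c](σ[c=8](R))) → 1
  π[h,b](ρ[b/d](ρ[h/c](σ[c=8](R)))) → 1
  (S ∪ π[h,b](ρ[b/d](ρ[h/c](σ[c=8](R))))) → 7
E2 row counts bottom-up:
  S → 6
  R → 5
  σ[c=8](R) → 1
  ρ[h/c](σ[c=8](R)) → 1
  ρ[b/d](ρ[h/c](σ[c=8](R))) → 1
  π[h,b](ρ[b/d](ρ[h/c](σ[c=8](R)))) → 1
  (S − π[h,b](ρ[b/d](ρ[h/c](σ[c=8](R))))) → 6

E1 result:
h | b
1 | 1
5 | 5
6 | 3
6 | 4
8 | 3
8 | 6
9 | 1
E2 result:
h | b
1 | 1
5 | 5
6 | 3
6 | 4
8 | 3
9 | 1
Witness: (8, 6) appears 1× in E1 but 0× in E2.

no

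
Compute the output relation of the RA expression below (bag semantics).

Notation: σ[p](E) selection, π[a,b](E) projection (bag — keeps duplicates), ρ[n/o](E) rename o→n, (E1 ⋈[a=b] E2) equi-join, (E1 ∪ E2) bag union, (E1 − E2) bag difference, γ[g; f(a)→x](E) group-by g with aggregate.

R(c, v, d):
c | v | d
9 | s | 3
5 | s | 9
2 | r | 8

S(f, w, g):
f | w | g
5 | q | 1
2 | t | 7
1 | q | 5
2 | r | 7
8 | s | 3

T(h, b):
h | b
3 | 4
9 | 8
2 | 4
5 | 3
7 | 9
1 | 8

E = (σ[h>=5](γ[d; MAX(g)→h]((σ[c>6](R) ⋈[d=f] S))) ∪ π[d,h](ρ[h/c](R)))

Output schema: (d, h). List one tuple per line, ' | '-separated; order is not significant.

Per-node cardinality:
  R → 3
  σ[c>6](R) → 1
  S → 5
  (σ[c>6](R) ⋈[d=f] S) → 0
  γ[d; MAX(g)→h]((σ[c>6](R) ⋈[d=f] S)) → 0
  σ[h>=5](γ[d; MAX(g)→h]((σ[c>6](R) ⋈[d=f] S))) → 0
  R → 3
  ρ[h/c](R) → 3
  π[d,h](ρ[h/c](R)) → 3
  (σ[h>=5](γ[d; MAX(g)→h]((σ[c>6](R) ⋈[d=f] S))) ∪ π[d,h](ρ[h/c](R))) → 3

== RESULT ==
d | h
3 | 9
8 | 2
9 | 5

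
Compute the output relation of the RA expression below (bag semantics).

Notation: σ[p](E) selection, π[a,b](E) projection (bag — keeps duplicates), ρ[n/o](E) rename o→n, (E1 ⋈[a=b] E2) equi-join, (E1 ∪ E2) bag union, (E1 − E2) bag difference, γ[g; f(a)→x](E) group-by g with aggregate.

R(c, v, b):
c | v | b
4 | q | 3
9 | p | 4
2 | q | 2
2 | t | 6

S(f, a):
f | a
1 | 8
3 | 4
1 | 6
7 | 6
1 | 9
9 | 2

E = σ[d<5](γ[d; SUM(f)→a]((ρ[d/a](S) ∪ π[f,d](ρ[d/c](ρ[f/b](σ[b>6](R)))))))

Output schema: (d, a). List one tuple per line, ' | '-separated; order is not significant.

Per-node cardinality:
  S → 6
  ρ[d/a](S) → 6
  R → 4
  σ[b>6](R) → 0
  ρ[f/b](σ[b>6](R)) → 0
  ρ[d/c](ρ[f/b](σ[b>6](R))) → 0
  π[f,d](ρ[d/c](ρ[f/b](σ[b>6](R)))) → 0
  (ρ[d/a](S) ∪ π[f,d](ρ[d/c](ρ[f/b](σ[b>6](R))))) → 6
  γ[d; SUM(f)→a]((ρ[d/a](S) ∪ π[f,d](ρ[d/c](ρ[f/b](σ[b>6](R)))))) → 5
  σ[d<5](γ[d; SUM(f)→a]((ρ[d/a](S) ∪ π[f,d](ρ[d/c](ρ[f/b](σ[b>6](R))))))) → 2

== RESULT ==
d | a
2 | 9
4 | 3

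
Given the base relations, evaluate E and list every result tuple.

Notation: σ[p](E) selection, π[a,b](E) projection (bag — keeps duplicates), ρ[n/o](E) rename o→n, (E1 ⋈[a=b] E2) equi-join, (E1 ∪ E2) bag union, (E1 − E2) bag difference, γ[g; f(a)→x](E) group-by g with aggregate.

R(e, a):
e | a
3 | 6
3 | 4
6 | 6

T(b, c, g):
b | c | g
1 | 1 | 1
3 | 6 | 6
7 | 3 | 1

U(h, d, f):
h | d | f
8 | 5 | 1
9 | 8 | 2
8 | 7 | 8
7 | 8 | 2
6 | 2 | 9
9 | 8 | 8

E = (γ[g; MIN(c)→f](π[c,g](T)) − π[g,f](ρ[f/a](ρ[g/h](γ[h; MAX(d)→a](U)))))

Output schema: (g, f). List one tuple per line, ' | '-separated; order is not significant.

Row counts bottom-up:
  T → 3
  π[c,g](T) → 3
  γ[g; MIN(c)→f](π[c,g](T)) → 2
  U → 6
  γ[h; MAX(d)→a](U) → 4
  ρ[g/h](γ[h; MAX(d)→a](U)) → 4
  ρ[f/a](ρ[g/h](γ[h; MAX(d)→a](U))) → 4
  π[g,f](ρ[f/a](ρ[g/h](γ[h; MAX(d)→a](U)))) → 4
  (γ[g; MIN(c)→f](π[c,g](T)) − π[g,f](ρ[f/a](ρ[g/h](γ[h; MAX(d)→a](U))))) → 2

== RESULT ==
g | f
1 | 1
6 | 6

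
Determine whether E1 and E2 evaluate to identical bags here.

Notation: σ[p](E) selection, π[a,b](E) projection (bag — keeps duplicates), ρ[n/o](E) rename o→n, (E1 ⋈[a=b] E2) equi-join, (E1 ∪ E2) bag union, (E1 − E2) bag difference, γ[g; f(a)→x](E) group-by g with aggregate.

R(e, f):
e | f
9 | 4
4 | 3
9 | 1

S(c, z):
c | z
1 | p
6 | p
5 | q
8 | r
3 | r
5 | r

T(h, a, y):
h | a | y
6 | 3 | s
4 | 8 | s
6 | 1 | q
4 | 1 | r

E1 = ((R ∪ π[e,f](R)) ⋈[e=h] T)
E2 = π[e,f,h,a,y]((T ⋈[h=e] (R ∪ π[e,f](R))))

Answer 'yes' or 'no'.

E1 per-node cardinality:
  R → 3
  R → 3
  π[e,f](R) → 3
  (R ∪ π[e,f](R)) → 6
  T → 4
  ((R ∪ π[e,f](R)) ⋈[e=h] T) → 4
E2 per-node cardinality:
  T → 4
  R → 3
  R → 3
  π[e,f](R) → 3
  (R ∪ π[e,f](R)) → 6
  (T ⋈[h=e] (R ∪ π[e,f](R))) → 4
  π[e,f,h,a,y]((T ⋈[h=e] (R ∪ π[e,f](R)))) → 4

E1 and E2 produce the same multiset:
e | f | h | a | y
4 | 3 | 4 | 1 | r
4 | 3 | 4 | 1 | r
4 | 3 | 4 | 8 | s
4 | 3 | 4 | 8 | s

yes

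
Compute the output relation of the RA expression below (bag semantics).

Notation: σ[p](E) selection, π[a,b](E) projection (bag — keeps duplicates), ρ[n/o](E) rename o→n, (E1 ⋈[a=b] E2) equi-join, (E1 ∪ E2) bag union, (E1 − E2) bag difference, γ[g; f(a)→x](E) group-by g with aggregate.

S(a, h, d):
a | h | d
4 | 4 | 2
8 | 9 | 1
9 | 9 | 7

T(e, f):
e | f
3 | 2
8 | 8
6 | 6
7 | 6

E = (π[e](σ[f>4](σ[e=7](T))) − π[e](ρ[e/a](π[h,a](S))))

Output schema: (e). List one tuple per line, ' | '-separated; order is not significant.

Row counts bottom-up:
  T → 4
  σ[e=7](T) → 1
  σ[f>4](σ[e=7](T)) → 1
  π[e](σ[f>4](σ[e=7](T))) → 1
  S → 3
  π[h,a](S) → 3
  ρ[e/a](π[h,a](S)) → 3
  π[e](ρ[e/a](π[h,a](S))) → 3
  (π[e](σ[f>4](σ[e=7](T))) − π[e](ρ[e/a](π[h,a](S)))) → 1

== RESULT ==
e
7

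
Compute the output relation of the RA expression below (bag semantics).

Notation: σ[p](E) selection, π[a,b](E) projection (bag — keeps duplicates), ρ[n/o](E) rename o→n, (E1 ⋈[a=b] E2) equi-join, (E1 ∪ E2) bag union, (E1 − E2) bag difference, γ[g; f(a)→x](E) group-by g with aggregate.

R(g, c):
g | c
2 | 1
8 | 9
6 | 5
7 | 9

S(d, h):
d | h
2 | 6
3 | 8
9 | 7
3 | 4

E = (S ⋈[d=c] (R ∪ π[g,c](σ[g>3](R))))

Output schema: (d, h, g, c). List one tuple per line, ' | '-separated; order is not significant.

Row counts bottom-up:
  S → 4
  R → 4
  R → 4
  σ[g>3](R) → 3
  π[g,c](σ[g>3](R)) → 3
  (R ∪ π[g,c](σ[g>3](R))) → 7
  (S ⋈[d=c] (R ∪ π[g,c](σ[g>3](R)))) → 4

== RESULT ==
d | h | g | c
9 | 7 | 7 | 9
9 | 7 | 7 | 9
9 | 7 | 8 | 9
9 | 7 | 8 | 9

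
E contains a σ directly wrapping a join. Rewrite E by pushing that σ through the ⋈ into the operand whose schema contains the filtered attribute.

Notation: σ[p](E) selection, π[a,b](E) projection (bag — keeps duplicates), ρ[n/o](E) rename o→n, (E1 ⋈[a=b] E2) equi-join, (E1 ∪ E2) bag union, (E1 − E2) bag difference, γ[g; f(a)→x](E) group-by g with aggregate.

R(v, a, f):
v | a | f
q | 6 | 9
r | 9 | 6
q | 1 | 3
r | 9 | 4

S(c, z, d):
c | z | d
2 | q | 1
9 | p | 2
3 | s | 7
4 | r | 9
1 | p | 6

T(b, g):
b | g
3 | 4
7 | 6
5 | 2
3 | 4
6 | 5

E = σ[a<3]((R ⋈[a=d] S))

σ filters on a, owned by the left side.
E' = (σ[a<3](R) ⋈[a=d] S)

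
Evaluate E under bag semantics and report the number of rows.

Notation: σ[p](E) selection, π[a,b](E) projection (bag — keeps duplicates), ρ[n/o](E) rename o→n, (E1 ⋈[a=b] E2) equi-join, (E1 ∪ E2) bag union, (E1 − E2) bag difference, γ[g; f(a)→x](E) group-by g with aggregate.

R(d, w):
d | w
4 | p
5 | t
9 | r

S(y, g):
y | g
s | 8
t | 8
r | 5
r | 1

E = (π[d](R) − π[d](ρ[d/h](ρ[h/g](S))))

Per-node cardinality:
  R → 3
  π[d](R) → 3
  S → 4
  ρ[h/g](S) → 4
  ρ[d/h](ρ[h/g](S)) → 4
  π[d](ρ[d/h](ρ[h/g](S))) → 4
  (π[d](R) − π[d](ρ[d/h](ρ[h/g](S)))) → 2

|E| = 2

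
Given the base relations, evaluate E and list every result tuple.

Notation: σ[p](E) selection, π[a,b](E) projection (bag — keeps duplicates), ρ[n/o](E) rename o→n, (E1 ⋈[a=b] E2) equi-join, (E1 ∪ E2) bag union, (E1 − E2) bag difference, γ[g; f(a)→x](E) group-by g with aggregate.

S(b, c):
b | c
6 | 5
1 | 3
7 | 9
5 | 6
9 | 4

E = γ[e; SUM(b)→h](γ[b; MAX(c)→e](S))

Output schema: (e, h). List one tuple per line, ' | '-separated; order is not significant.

Subexpression sizes:
  S → 5
  γ[b; MAX(c)→e](S) → 5
  γ[e; SUM(b)→h](γ[b; MAX(c)→e](S)) → 5

== RESULT ==
e | h
3 | 1
4 | 9
5 | 6
6 | 5
9 | 7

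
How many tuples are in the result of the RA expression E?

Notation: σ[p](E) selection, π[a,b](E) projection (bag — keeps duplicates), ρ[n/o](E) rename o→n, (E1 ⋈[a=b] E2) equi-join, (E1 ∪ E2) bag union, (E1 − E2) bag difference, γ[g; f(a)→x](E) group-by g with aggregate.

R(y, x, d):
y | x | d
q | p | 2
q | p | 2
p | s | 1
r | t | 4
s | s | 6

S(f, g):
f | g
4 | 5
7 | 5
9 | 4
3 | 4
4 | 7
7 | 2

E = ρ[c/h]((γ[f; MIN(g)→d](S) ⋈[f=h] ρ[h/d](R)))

Subexpression sizes:
  S → 6
  γ[f; MIN(g)→d](S) → 4
  R → 5
  ρ[h/d](R) → 5
  (γ[f; MIN(g)→d](S) ⋈[f=h] ρ[h/d](R)) → 1
  ρ[c/h]((γ[f; MIN(g)→d](S) ⋈[f=h] ρ[h/d](R))) → 1

|E| = 1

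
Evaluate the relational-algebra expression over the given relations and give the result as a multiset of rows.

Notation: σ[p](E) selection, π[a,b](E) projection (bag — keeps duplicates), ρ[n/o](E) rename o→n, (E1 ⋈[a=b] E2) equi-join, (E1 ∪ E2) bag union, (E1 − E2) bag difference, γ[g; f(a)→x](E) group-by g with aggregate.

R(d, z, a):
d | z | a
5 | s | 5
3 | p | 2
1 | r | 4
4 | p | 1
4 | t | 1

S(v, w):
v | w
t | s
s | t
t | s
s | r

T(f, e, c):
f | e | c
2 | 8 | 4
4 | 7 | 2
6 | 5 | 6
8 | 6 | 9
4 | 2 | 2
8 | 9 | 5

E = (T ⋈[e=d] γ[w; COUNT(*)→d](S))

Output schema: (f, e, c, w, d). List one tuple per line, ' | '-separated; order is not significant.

Subexpression sizes:
  T → 6
  S → 4
  γ[w; COUNT(*)→d](S) → 3
  (T ⋈[e=d] γ[w; COUNT(*)→d](S)) → 1

== RESULT ==
f | e | c | w | d
4 | 2 | 2 | s | 2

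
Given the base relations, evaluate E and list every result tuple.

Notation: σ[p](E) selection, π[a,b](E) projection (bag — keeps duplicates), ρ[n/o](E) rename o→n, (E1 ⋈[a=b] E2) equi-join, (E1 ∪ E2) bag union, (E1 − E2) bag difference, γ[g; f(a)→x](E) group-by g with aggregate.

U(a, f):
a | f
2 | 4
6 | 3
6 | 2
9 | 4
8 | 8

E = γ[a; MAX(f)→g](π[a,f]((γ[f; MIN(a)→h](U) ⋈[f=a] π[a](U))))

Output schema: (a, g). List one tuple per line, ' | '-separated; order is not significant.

Per-node cardinality:
  U → 5
  γ[f; MIN(a)→h](U) → 4
  U → 5
  π[a](U) → 5
  (γ[f; MIN(a)→h](U) ⋈[f=a] π[a](U)) → 2
  π[a,f]((γ[f; MIN(a)→h](U) ⋈[f=a] π[a](U))) → 2
  γ[a; MAX(f)→g](π[a,f]((γ[f; MIN(a)→h](U) ⋈[f=a] π[a](U)))) → 2

== RESULT ==
a | g
2 | 2
8 | 8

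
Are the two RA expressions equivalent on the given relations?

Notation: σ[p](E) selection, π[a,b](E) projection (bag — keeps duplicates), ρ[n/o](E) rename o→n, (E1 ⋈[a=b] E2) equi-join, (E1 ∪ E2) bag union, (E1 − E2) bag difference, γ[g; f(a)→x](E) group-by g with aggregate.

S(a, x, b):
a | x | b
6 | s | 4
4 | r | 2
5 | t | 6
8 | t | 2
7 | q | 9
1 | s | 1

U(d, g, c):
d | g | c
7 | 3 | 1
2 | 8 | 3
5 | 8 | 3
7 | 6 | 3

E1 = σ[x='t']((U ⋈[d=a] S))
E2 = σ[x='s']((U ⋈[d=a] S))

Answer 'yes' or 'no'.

E1 stepwise |·|:
  U → 4
  S → 6
  (U ⋈[d=a] S) → 3
  σ[x='t']((U ⋈[d=a] S)) → 1
E2 stepwise |·|:
  U → 4
  S → 6
  (U ⋈[d=a] S) → 3
  σ[x='s']((U ⋈[d=a] S)) → 0

E1 result:
d | g | c | a | x | b
5 | 8 | 3 | 5 | t | 6
E2 result:
d | g | c | a | x | b
(0 rows)
Witness: (5, 8, 3, 5, 't', 6) appears 1× in E1 but 0× in E2.

no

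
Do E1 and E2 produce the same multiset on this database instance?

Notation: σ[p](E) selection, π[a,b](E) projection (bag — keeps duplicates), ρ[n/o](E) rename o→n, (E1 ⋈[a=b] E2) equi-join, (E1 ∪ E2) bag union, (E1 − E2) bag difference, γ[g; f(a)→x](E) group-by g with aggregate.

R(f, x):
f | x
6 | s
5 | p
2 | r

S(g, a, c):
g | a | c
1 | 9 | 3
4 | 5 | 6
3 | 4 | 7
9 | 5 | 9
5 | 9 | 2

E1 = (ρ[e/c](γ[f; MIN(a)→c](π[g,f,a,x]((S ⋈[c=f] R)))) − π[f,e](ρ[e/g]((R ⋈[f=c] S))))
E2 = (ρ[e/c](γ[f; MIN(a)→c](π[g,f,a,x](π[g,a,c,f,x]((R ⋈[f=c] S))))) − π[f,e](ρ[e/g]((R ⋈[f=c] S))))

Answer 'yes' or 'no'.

E1 subexpression sizes:
  S → 5
  R → 3
  (S ⋈[c=f] R) → 2
  π[g,f,a,x]((S ⋈[c=f] R)) → 2
  γ[f; MIN(a)→c](π[g,f,a,x]((S ⋈[c=f] R))) → 2
  ρ[e/c](γ[f; MIN(a)→c](π[g,f,a,x]((S ⋈[c=f] R)))) → 2
  R → 3
  S → 5
  (R ⋈[f=c] S) → 2
  ρ[e/g]((R ⋈[f=c] S)) → 2
  π[f,e](ρ[e/g]((R ⋈[f=c] S))) → 2
  (ρ[e/c](γ[f; MIN(a)→c](π[g,f,a,x]((S ⋈[c=f] R)))) − π[f,e](ρ[e/g]((R ⋈[f=c] S)))) → 2
E2 subexpression sizes:
  R → 3
  S → 5
  (R ⋈[f=c] S) → 2
  π[g,a,c,f,x]((R ⋈[f=c] S)) → 2
  π[g,f,a,x](π[g,a,c,f,x]((R ⋈[f=c] S))) → 2
  γ[f; MIN(a)→c](π[g,f,a,x](π[g,a,c,f,x]((R ⋈[f=c] S)))) → 2
  ρ[e/c](γ[f; MIN(a)→c](π[g,f,a,x](π[g,a,c,f,x]((R ⋈[f=c] S))))) → 2
  R → 3
  S → 5
  (R ⋈[f=c] S) → 2
  ρ[e/g]((R ⋈[f=c] S)) → 2
  π[f,e](ρ[e/g]((R ⋈[f=c] S))) → 2
  (ρ[e/c](γ[f; MIN(a)→c](π[g,f,a,x](π[g,a,c,f,x]((R ⋈[f=c] S))))) − π[f,e](ρ[e/g]((R ⋈[f=c] S)))) → 2

E1 and E2 produce the same multiset:
f | e
2 | 9
6 | 5

yes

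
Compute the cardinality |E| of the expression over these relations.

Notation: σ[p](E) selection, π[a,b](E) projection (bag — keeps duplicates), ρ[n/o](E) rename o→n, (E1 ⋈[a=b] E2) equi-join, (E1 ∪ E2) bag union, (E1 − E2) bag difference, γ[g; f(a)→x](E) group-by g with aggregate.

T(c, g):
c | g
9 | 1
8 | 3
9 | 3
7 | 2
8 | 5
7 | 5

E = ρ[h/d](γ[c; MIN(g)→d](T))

Stepwise |·|:
  T → 6
  γ[c; MIN(g)→d](T) → 3
  ρ[h/d](γ[c; MIN(g)→d](T)) → 3

|E| = 3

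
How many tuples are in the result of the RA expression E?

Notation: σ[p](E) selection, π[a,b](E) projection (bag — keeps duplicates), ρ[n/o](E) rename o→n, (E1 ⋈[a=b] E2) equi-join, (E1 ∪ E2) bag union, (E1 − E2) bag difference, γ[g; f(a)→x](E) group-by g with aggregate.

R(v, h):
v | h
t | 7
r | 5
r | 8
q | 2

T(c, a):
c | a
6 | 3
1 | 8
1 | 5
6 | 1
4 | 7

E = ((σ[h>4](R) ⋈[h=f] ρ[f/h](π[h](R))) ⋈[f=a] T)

Subexpression sizes:
  R → 4
  σ[h>4](R) → 3
  R → 4
  π[h](R) → 4
  ρ[f/h](π[h](R)) → 4
  (σ[h>4](R) ⋈[h=f] ρ[f/h](π[h](R))) → 3
  T → 5
  ((σ[h>4](R) ⋈[h=f] ρ[f/h](π[h](R))) ⋈[f=a] T) → 3

|E| = 3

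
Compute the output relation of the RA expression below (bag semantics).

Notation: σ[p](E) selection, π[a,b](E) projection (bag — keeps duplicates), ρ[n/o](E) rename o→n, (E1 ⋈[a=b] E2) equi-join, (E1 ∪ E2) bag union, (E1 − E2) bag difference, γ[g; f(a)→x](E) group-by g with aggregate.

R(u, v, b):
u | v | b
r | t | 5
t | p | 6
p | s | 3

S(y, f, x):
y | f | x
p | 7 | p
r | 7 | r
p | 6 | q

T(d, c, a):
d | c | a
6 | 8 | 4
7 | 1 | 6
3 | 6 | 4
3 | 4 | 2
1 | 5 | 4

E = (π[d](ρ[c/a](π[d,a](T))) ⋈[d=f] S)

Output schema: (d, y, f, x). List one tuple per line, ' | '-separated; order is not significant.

Per-node cardinality:
  T → 5
  π[d,a](T) → 5
  ρ[c/a](π[d,a](T)) → 5
  π[d](ρ[c/a](π[d,a](T))) → 5
  S → 3
  (π[d](ρ[c/a](π[d,a](T))) ⋈[d=f] S) → 3

== RESULT ==
d | y | f | x
6 | p | 6 | q
7 | p | 7 | p
7 | r | 7 | r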